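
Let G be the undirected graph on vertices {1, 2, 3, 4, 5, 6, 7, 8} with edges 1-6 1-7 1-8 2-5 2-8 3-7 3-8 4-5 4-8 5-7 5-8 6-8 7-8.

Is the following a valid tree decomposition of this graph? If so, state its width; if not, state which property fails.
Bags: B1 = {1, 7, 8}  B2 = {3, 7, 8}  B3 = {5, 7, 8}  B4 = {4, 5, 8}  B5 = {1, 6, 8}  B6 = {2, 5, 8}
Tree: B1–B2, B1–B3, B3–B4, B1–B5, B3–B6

Yes; width 2.

Vertex coverage: the bags together contain {1, 2, 3, 4, 5, 6, 7, 8}, the full vertex set. Edge coverage: each edge of G has both endpoints in at least one bag. Running intersection: for every vertex, the bags containing it form a connected subtree. All three properties hold, so this is a valid tree decomposition of width max|bag| − 1 = 2, and hence tw(G) ≤ 2.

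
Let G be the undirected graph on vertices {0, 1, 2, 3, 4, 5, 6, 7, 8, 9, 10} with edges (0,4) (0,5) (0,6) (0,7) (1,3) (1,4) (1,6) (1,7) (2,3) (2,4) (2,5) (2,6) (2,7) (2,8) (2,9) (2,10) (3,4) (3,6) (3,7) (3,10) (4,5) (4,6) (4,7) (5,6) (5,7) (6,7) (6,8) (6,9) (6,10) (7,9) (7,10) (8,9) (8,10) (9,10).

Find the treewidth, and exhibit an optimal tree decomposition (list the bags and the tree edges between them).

Every bag has size at most 5, so the width is 5 − 1 = 4 and tw(G) ≤ 4. Conversely, {2, 6, 8, 9, 10} is a clique of size 5, and the vertices of any clique must share a bag in every tree decomposition; so some bag has ≥ 5 vertices and tw(G) ≥ 4. Therefore the treewidth is 4.

Treewidth 4.
One optimal decomposition is:
Bags: B1 = {2, 6, 7, 9, 10}  B2 = {2, 3, 6, 7, 10}  B3 = {2, 3, 4, 6, 7}  B4 = {2, 4, 5, 6, 7}  B5 = {2, 6, 8, 9, 10}  B6 = {0, 4, 5, 6, 7}  B7 = {1, 3, 4, 6, 7}
Tree: B1–B2, B2–B3, B3–B4, B1–B5, B4–B6, B3–B7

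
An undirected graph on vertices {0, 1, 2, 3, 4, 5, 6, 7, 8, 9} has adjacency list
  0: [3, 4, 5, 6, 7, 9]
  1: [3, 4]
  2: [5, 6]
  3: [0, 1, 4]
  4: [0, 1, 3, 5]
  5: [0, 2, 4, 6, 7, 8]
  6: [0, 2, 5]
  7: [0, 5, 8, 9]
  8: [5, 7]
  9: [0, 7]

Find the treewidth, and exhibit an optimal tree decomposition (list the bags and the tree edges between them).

Each bag holds 3 vertices, so the decomposition has width 2, which upper-bounds the treewidth. On the other hand G contains the 3-clique {0, 7, 9}. A clique must lie in a single bag of any decomposition, so no decomposition can have width below 2. The upper and lower bounds meet at 2, so that is the treewidth.

Treewidth 2.
One optimal decomposition is:
Bags: B1 = {0, 5, 7}  B2 = {0, 4, 5}  B3 = {0, 3, 4}  B4 = {0, 7, 9}  B5 = {1, 3, 4}  B6 = {5, 7, 8}  B7 = {0, 5, 6}  B8 = {2, 5, 6}
Tree: B1–B2, B2–B3, B1–B4, B3–B5, B1–B6, B1–B7, B7–B8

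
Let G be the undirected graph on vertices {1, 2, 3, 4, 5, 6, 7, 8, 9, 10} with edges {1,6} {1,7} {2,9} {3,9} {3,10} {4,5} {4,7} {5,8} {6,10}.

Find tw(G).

A width-1 tree decomposition is:
Bags: B1 = {5, 8}  B2 = {4, 5}  B3 = {4, 7}  B4 = {1, 7}  B5 = {1, 6}  B6 = {6, 10}  B7 = {3, 10}  B8 = {3, 9}  B9 = {2, 9}
Tree: B1–B2, B2–B3, B3–B4, B4–B5, B5–B6, B6–B7, B7–B8, B8–B9
Each bag holds 2 vertices, so the decomposition has width 1, which upper-bounds the treewidth. Since G has at least one edge (e.g. 8–5), it is not an edgeless graph, so tw(G) ≥ 1. Hence tw(G) = 1 exactly.

1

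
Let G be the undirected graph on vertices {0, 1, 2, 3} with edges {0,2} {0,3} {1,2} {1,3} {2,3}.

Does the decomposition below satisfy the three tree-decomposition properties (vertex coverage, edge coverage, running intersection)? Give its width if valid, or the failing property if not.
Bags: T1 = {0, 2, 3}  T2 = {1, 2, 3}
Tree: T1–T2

Yes; width 2.

Vertex coverage: the bags together contain {0, 1, 2, 3}, the full vertex set. Edge coverage: each edge of G has both endpoints in at least one bag. Running intersection: for every vertex, the bags containing it form a connected subtree. All three properties hold, so this is a valid tree decomposition of width max|bag| − 1 = 2, and hence tw(G) ≤ 2.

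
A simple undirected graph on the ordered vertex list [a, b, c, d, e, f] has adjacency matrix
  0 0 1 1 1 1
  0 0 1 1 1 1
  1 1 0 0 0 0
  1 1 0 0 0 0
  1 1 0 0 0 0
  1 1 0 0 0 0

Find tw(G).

A width-2 tree decomposition is:
Bags: B1 = {a, b, c}  B2 = {a, b, d}  B3 = {a, b, f}  B4 = {a, b, e}
Tree: B1–B2, B2–B3, B3–B4
The largest bag has 3 vertices, giving width 2; this decomposition certifies tw(G) ≤ 2. For the lower bound, G contains the cycle c–a–d–b–c, so G is not a forest; only forests have treewidth ≤ 1, hence tw(G) ≥ 2. Combining the bounds, tw(G) = 2.

2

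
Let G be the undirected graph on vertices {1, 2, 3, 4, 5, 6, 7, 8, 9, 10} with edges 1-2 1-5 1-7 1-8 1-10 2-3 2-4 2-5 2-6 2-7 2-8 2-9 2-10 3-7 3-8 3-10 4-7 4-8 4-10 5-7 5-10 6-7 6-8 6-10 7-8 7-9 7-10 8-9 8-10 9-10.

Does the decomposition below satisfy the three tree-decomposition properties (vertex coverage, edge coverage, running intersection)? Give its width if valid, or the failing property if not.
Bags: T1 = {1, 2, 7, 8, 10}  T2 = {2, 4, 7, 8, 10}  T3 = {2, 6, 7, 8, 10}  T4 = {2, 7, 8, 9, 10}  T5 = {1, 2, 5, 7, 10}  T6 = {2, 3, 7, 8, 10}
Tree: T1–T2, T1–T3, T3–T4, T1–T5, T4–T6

Checking the three conditions: (i) the bags cover all of {1, 2, 3, 4, 5, 6, 7, 8, 9, 10}; (ii) for each edge, some bag contains both endpoints; (iii) the bags containing any fixed vertex form a subtree. All hold, so the decomposition is valid with width 5 − 1 = 4.

Yes; width 4.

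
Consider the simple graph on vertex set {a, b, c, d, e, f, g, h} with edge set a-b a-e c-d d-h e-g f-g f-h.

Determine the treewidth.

A width-1 tree decomposition is:
Bags: B1 = {a, b}  B2 = {a, e}  B3 = {e, g}  B4 = {f, g}  B5 = {f, h}  B6 = {d, h}  B7 = {c, d}
Tree: B1–B2, B2–B3, B3–B4, B4–B5, B5–B6, B6–B7
Each bag holds 2 vertices, so the decomposition has width 1, which upper-bounds the treewidth. G has an edge, so its treewidth is at least 1. The upper and lower bounds meet at 1, so that is the treewidth.

1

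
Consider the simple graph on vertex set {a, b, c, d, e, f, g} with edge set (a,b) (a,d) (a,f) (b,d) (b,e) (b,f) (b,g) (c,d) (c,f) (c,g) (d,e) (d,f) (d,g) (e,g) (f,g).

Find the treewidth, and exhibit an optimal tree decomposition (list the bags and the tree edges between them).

Treewidth 3.
One such decomposition:
Bags: B1 = {b, d, e, g}  B2 = {b, d, f, g}  B3 = {a, b, d, f}  B4 = {c, d, f, g}
Tree: B1–B2, B2–B3, B2–B4

Each bag holds 4 vertices, so the decomposition has width 3, which upper-bounds the treewidth. For the lower bound, the 4 vertices {b, d, e, g} are pairwise adjacent, and any tree decomposition puts a clique entirely inside one bag — forcing width ≥ 3. The upper and lower bounds meet at 3, so that is the treewidth.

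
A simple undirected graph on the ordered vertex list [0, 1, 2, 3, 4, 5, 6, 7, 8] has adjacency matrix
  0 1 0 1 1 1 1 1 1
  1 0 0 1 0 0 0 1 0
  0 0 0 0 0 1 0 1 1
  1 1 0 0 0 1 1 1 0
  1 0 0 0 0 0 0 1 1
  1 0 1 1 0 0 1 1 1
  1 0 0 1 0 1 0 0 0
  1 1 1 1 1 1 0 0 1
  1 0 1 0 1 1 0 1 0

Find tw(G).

A width-3 tree decomposition is:
Bags: B1 = {0, 3, 5, 7}  B2 = {0, 5, 7, 8}  B3 = {0, 3, 5, 6}  B4 = {0, 4, 7, 8}  B5 = {0, 1, 3, 7}  B6 = {2, 5, 7, 8}
Tree: B1–B2, B1–B3, B2–B4, B1–B5, B2–B6
Each bag holds 4 vertices, so the decomposition has width 3, which upper-bounds the treewidth. For the lower bound, the 4 vertices {0, 3, 5, 6} are pairwise adjacent, and any tree decomposition puts a clique entirely inside one bag — forcing width ≥ 3. The upper and lower bounds meet at 3, so that is the treewidth.

3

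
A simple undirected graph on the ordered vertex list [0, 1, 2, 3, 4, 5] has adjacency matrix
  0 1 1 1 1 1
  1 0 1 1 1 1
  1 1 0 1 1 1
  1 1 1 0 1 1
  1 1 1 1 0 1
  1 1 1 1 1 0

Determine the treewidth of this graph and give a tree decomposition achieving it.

Treewidth 5.
One such decomposition:
Bags: B1 = {0, 1, 2, 3, 4, 5}
Tree: (single bag)

A single bag containing all 6 vertices is trivially a valid decomposition of width 5. On the other hand G contains the 6-clique {0, 1, 2, 3, 4, 5}. A clique must lie in a single bag of any decomposition, so no decomposition can have width below 5. Therefore the treewidth is 5.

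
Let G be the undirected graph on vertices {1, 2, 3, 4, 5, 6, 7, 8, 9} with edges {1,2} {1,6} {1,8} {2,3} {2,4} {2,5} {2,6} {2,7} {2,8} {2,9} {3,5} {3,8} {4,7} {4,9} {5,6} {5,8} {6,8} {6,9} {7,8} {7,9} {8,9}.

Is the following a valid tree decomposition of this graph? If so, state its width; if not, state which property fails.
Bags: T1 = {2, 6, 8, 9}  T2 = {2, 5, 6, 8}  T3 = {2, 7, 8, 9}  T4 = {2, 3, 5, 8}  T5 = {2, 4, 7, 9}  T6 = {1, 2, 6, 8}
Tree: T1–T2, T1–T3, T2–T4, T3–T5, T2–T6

Checking the three conditions: (i) the bags cover all of {1, 2, 3, 4, 5, 6, 7, 8, 9}; (ii) for each edge, some bag contains both endpoints; (iii) the bags containing any fixed vertex form a subtree. All hold, so the decomposition is valid with width 4 − 1 = 3.

Yes; width 3.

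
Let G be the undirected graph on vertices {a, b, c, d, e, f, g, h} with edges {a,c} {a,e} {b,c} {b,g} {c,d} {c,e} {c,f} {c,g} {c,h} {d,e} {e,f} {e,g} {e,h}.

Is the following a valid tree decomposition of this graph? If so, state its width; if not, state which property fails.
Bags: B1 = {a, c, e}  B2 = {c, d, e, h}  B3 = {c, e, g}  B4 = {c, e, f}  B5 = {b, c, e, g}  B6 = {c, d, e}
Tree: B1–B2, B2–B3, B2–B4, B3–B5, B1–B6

A tree decomposition must satisfy three properties: every vertex lies in some bag; for every edge, both endpoints lie together in some bag; and for every vertex, the bags containing it form a connected subtree. Here bags containing vertex d are not connected in the tree, so the decomposition is invalid.

No — bags containing vertex d are not connected in the tree.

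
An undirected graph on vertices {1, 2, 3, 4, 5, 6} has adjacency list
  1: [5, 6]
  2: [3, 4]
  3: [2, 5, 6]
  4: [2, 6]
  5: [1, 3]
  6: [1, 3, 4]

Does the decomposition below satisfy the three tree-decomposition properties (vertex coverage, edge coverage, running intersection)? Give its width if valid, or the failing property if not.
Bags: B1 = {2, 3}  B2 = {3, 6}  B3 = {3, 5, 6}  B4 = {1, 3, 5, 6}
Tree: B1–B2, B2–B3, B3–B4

A tree decomposition must satisfy three properties: every vertex lies in some bag; for every edge, both endpoints lie together in some bag; and for every vertex, the bags containing it form a connected subtree. Here vertex 4 appears in no bag, so the decomposition is invalid.

No — vertex 4 appears in no bag.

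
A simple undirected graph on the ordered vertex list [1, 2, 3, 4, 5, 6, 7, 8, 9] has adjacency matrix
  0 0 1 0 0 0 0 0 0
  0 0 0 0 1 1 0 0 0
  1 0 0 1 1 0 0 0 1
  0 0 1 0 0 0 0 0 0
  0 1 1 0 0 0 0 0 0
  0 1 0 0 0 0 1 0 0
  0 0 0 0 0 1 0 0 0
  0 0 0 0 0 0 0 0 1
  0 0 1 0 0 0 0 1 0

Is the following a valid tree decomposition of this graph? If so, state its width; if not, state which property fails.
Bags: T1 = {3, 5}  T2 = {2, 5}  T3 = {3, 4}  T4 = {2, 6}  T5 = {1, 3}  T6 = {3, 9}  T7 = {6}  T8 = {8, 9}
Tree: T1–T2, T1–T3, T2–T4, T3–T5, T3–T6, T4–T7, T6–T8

No — vertex 7 appears in no bag.

A tree decomposition must satisfy three properties: every vertex lies in some bag; for every edge, both endpoints lie together in some bag; and for every vertex, the bags containing it form a connected subtree. Here vertex 7 appears in no bag, so the decomposition is invalid.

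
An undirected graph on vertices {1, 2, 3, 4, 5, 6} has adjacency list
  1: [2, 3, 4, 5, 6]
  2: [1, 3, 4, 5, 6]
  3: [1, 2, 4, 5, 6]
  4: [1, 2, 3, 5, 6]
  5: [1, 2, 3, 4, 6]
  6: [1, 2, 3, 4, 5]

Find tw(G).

5

A width-5 tree decomposition is:
Bags: B1 = {1, 2, 3, 4, 5, 6}
Tree: (single bag)
A single bag containing all 6 vertices is trivially a valid decomposition of width 5. On the other hand G contains the 6-clique {1, 2, 3, 4, 5, 6}. A clique must lie in a single bag of any decomposition, so no decomposition can have width below 5. Therefore the treewidth is 5.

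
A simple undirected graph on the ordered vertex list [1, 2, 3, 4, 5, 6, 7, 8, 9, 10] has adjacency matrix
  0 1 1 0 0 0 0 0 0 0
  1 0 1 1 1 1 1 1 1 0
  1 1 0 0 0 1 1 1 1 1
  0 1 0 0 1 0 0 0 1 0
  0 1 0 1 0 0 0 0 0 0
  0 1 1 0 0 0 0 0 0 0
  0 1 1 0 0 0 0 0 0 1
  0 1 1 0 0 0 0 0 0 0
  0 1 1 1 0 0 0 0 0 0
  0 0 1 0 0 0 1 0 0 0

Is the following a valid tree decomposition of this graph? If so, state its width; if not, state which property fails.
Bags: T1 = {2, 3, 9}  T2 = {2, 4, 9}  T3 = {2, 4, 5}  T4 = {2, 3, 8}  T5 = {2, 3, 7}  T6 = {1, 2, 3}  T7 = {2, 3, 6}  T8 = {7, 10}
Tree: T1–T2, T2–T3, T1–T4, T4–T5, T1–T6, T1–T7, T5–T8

No — edge (3,10) lies in no bag.

A tree decomposition must satisfy three properties: every vertex lies in some bag; for every edge, both endpoints lie together in some bag; and for every vertex, the bags containing it form a connected subtree. Here edge (3,10) lies in no bag, so the decomposition is invalid.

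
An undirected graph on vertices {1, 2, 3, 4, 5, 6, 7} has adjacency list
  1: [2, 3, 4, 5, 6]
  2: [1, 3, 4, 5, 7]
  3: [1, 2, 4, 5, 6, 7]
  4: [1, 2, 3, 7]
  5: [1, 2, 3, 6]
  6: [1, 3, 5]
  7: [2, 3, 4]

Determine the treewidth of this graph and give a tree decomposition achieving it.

The largest bag has 4 vertices, giving width 3; this decomposition certifies tw(G) ≤ 3. On the other hand G contains the 4-clique {1, 2, 3, 4}. A clique must lie in a single bag of any decomposition, so no decomposition can have width below 3. The upper and lower bounds meet at 3, so that is the treewidth.

Treewidth 3.
One such decomposition:
Bags: B1 = {1, 2, 3, 5}  B2 = {1, 2, 3, 4}  B3 = {1, 3, 5, 6}  B4 = {2, 3, 4, 7}
Tree: B1–B2, B1–B3, B2–B4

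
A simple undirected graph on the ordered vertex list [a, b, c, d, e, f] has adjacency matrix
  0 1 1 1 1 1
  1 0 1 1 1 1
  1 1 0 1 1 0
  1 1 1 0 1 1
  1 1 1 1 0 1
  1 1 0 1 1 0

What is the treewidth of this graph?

4

A width-4 tree decomposition is:
Bags: B1 = {a, b, c, d, e}  B2 = {a, b, d, e, f}
Tree: B1–B2
Every bag has size at most 5, so the width is 5 − 1 = 4 and tw(G) ≤ 4. For the lower bound, the 5 vertices {a, b, c, d, e} are pairwise adjacent, and any tree decomposition puts a clique entirely inside one bag — forcing width ≥ 4. Combining the bounds, tw(G) = 4.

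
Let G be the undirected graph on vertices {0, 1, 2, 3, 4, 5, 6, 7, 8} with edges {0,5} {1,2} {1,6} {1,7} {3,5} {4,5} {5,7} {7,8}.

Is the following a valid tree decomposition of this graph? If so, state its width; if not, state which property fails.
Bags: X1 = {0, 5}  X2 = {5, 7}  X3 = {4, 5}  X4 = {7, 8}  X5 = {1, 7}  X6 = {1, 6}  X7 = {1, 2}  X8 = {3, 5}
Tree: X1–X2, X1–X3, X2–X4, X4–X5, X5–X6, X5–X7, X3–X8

Checking the three conditions: (i) the bags cover all of {0, 1, 2, 3, 4, 5, 6, 7, 8}; (ii) for each edge, some bag contains both endpoints; (iii) the bags containing any fixed vertex form a subtree. All hold, so the decomposition is valid with width 2 − 1 = 1.

Yes; width 1.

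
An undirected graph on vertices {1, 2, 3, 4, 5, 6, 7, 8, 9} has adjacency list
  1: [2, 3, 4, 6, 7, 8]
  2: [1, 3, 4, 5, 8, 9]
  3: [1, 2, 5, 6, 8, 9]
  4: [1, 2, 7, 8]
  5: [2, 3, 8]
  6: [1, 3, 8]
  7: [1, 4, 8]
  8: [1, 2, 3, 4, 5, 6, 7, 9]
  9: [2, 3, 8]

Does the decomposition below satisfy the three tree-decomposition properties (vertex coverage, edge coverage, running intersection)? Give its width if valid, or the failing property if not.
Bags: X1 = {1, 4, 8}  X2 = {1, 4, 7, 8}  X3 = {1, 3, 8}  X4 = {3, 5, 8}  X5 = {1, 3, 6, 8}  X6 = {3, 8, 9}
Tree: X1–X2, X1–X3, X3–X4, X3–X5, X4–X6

No — vertex 2 appears in no bag.

A tree decomposition must satisfy three properties: every vertex lies in some bag; for every edge, both endpoints lie together in some bag; and for every vertex, the bags containing it form a connected subtree. Here vertex 2 appears in no bag, so the decomposition is invalid.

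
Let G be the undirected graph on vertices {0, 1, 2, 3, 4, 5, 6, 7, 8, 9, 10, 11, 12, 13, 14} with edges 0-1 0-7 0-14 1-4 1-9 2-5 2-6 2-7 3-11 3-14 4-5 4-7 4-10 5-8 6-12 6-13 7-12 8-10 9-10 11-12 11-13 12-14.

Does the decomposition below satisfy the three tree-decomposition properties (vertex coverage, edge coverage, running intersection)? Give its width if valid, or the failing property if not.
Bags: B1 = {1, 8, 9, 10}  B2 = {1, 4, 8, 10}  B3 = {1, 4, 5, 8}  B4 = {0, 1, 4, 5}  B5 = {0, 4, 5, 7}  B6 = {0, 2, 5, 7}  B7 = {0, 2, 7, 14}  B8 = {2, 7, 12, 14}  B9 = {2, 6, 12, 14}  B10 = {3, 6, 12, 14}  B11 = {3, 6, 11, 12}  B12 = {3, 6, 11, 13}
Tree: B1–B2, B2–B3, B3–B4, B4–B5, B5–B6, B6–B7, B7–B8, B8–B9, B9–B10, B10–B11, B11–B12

Every vertex of G appears in some bag (union = {0, 1, 2, 3, 4, 5, 6, 7, 8, 9, 10, 11, 12, 13, 14}); every edge is covered by a bag; and for each vertex v the set of bags containing v is connected in the bag tree. The decomposition is therefore valid. The largest bag has 4 vertices, so the width is 3.

Yes; width 3.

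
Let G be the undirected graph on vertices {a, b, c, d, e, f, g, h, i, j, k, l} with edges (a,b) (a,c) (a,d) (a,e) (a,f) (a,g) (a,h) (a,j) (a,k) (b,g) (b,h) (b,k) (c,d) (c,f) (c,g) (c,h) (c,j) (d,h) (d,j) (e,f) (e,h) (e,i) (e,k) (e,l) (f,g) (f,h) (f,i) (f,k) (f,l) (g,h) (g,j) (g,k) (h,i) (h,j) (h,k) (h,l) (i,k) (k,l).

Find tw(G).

A width-4 tree decomposition is:
Bags: B1 = {a, f, g, h, k}  B2 = {a, c, f, g, h}  B3 = {a, b, g, h, k}  B4 = {a, e, f, h, k}  B5 = {a, c, g, h, j}  B6 = {e, f, h, i, k}  B7 = {e, f, h, k, l}  B8 = {a, c, d, h, j}
Tree: B1–B2, B1–B3, B1–B4, B2–B5, B4–B6, B4–B7, B5–B8
Each bag holds 5 vertices, so the decomposition has width 4, which upper-bounds the treewidth. For the lower bound, the 5 vertices {a, c, d, h, j} are pairwise adjacent, and any tree decomposition puts a clique entirely inside one bag — forcing width ≥ 4. Therefore the treewidth is 4.

4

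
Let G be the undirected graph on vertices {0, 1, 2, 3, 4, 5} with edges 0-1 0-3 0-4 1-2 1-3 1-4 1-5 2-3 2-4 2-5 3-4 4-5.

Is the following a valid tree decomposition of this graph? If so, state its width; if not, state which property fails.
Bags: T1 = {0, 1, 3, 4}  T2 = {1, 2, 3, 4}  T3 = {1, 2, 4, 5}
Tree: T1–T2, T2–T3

Yes; width 3.

Every vertex of G appears in some bag (union = {0, 1, 2, 3, 4, 5}); every edge is covered by a bag; and for each vertex v the set of bags containing v is connected in the bag tree. The decomposition is therefore valid. The largest bag has 4 vertices, so the width is 3.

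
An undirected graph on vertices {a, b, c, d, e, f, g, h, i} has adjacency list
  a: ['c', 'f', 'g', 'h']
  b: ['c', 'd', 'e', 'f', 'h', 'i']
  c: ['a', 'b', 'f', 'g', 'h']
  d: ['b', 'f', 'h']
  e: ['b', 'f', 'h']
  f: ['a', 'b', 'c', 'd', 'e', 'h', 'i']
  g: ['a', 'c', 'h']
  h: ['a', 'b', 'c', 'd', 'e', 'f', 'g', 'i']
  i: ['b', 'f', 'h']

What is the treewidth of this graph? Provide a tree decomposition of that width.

Treewidth 3.
Bags: B1 = {b, e, f, h}  B2 = {b, c, f, h}  B3 = {b, f, h, i}  B4 = {b, d, f, h}  B5 = {a, c, f, h}  B6 = {a, c, g, h}
Tree: B1–B2, B2–B3, B2–B4, B2–B5, B5–B6

Each bag holds 4 vertices, so the decomposition has width 3, which upper-bounds the treewidth. For the lower bound, the 4 vertices {a, c, g, h} are pairwise adjacent, and any tree decomposition puts a clique entirely inside one bag — forcing width ≥ 3. Therefore the treewidth is 3.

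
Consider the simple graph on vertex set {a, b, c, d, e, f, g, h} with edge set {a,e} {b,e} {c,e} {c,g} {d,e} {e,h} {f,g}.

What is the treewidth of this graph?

A width-1 tree decomposition is:
Bags: B1 = {c, e}  B2 = {e, h}  B3 = {c, g}  B4 = {d, e}  B5 = {b, e}  B6 = {a, e}  B7 = {f, g}
Tree: B1–B2, B1–B3, B1–B4, B4–B5, B4–B6, B3–B7
The largest bag has 2 vertices, giving width 1; this decomposition certifies tw(G) ≤ 1. Any graph with an edge has treewidth ≥ 1, and G has the edge c–e. Hence tw(G) = 1 exactly.

1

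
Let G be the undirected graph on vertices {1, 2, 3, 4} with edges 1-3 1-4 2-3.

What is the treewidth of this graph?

1

A width-1 tree decomposition is:
Bags: B1 = {1, 3}  B2 = {2, 3}  B3 = {1, 4}
Tree: B1–B2, B1–B3
Each bag holds 2 vertices, so the decomposition has width 1, which upper-bounds the treewidth. Since G has at least one edge (e.g. 3–1), it is not an edgeless graph, so tw(G) ≥ 1. Therefore the treewidth is 1.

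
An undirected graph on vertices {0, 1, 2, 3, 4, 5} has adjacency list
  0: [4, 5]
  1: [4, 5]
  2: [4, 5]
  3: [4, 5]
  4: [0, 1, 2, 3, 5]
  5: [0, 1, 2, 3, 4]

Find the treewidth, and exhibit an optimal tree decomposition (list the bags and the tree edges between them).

Treewidth 2.
One optimal decomposition is:
Bags: B1 = {3, 4, 5}  B2 = {1, 4, 5}  B3 = {2, 4, 5}  B4 = {0, 4, 5}
Tree: B1–B2, B1–B3, B3–B4

The largest bag has 3 vertices, giving width 2; this decomposition certifies tw(G) ≤ 2. On the other hand G contains the 3-clique {0, 4, 5}. A clique must lie in a single bag of any decomposition, so no decomposition can have width below 2. The upper and lower bounds meet at 2, so that is the treewidth.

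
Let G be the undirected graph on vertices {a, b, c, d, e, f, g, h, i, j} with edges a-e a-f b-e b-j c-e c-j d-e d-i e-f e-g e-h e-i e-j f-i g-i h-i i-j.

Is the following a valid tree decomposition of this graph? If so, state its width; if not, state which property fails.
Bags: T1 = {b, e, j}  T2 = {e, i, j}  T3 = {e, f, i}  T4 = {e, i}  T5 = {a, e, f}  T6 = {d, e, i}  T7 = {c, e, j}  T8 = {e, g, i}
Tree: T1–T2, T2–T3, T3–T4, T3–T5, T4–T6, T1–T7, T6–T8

No — vertex h appears in no bag.

A tree decomposition must satisfy three properties: every vertex lies in some bag; for every edge, both endpoints lie together in some bag; and for every vertex, the bags containing it form a connected subtree. Here vertex h appears in no bag, so the decomposition is invalid.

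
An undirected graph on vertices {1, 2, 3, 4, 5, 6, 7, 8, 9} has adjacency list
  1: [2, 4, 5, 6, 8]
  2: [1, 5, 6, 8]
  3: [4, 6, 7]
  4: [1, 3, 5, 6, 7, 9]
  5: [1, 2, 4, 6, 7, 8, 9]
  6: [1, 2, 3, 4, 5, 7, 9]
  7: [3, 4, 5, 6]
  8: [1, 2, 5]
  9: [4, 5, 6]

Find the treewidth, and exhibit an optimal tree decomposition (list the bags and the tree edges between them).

Treewidth 3.
Bags: B1 = {4, 5, 6, 7}  B2 = {1, 4, 5, 6}  B3 = {1, 2, 5, 6}  B4 = {4, 5, 6, 9}  B5 = {1, 2, 5, 8}  B6 = {3, 4, 6, 7}
Tree: B1–B2, B2–B3, B2–B4, B3–B5, B1–B6

Each bag holds 4 vertices, so the decomposition has width 3, which upper-bounds the treewidth. Conversely, {3, 4, 6, 7} is a clique of size 4, and the vertices of any clique must share a bag in every tree decomposition; so some bag has ≥ 4 vertices and tw(G) ≥ 3. Combining the bounds, tw(G) = 3.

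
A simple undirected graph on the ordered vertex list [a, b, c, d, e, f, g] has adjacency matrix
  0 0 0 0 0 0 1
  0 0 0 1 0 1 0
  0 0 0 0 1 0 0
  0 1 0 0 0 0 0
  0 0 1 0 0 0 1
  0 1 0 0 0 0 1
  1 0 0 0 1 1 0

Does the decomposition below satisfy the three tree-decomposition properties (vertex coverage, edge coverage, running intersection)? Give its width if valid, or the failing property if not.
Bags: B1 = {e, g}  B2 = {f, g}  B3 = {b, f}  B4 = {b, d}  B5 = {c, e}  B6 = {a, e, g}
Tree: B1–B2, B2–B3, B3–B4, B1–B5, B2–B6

A tree decomposition must satisfy three properties: every vertex lies in some bag; for every edge, both endpoints lie together in some bag; and for every vertex, the bags containing it form a connected subtree. Here bags containing vertex e are not connected in the tree, so the decomposition is invalid.

No — bags containing vertex e are not connected in the tree.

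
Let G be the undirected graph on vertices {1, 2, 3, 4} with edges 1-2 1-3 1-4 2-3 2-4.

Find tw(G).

A width-2 tree decomposition is:
Bags: B1 = {1, 2, 4}  B2 = {1, 2, 3}
Tree: B1–B2
Every bag has size at most 3, so the width is 3 − 1 = 2 and tw(G) ≤ 2. Conversely, {1, 2, 3} is a clique of size 3, and the vertices of any clique must share a bag in every tree decomposition; so some bag has ≥ 3 vertices and tw(G) ≥ 2. The upper and lower bounds meet at 2, so that is the treewidth.

2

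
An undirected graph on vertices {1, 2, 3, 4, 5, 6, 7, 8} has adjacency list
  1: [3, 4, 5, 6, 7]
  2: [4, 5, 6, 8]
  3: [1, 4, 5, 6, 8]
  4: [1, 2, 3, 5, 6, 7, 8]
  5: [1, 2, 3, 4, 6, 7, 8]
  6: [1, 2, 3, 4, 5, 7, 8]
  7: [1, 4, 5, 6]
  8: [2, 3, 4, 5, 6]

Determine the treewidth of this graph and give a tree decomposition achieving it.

The largest bag has 5 vertices, giving width 4; this decomposition certifies tw(G) ≤ 4. Conversely, {2, 4, 5, 6, 8} is a clique of size 5, and the vertices of any clique must share a bag in every tree decomposition; so some bag has ≥ 5 vertices and tw(G) ≥ 4. Therefore the treewidth is 4.

Treewidth 4.
One such decomposition:
Bags: B1 = {1, 4, 5, 6, 7}  B2 = {1, 3, 4, 5, 6}  B3 = {3, 4, 5, 6, 8}  B4 = {2, 4, 5, 6, 8}
Tree: B1–B2, B2–B3, B3–B4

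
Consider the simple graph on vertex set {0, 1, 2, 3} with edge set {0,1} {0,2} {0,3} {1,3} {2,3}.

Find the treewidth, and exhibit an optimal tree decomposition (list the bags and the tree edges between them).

Each bag holds 3 vertices, so the decomposition has width 2, which upper-bounds the treewidth. For the lower bound, the 3 vertices {0, 1, 3} are pairwise adjacent, and any tree decomposition puts a clique entirely inside one bag — forcing width ≥ 2. Hence tw(G) = 2 exactly.

Treewidth 2.
One such decomposition:
Bags: B1 = {0, 1, 3}  B2 = {0, 2, 3}
Tree: B1–B2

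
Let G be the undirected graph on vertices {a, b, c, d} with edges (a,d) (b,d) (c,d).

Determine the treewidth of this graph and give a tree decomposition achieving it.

Treewidth 1.
One such decomposition:
Bags: B1 = {b, d}  B2 = {a, d}  B3 = {c, d}
Tree: B1–B2, B1–B3

Each bag holds 2 vertices, so the decomposition has width 1, which upper-bounds the treewidth. G has an edge, so its treewidth is at least 1. Hence tw(G) = 1 exactly.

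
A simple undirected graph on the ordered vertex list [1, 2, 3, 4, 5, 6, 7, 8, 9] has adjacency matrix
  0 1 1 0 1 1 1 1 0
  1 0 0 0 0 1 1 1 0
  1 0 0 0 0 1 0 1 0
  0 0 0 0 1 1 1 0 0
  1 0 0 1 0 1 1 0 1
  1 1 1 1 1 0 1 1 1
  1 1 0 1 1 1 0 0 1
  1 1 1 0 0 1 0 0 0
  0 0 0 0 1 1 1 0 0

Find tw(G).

A width-3 tree decomposition is:
Bags: B1 = {1, 5, 6, 7}  B2 = {1, 2, 6, 7}  B3 = {1, 2, 6, 8}  B4 = {5, 6, 7, 9}  B5 = {4, 5, 6, 7}  B6 = {1, 3, 6, 8}
Tree: B1–B2, B2–B3, B1–B4, B4–B5, B3–B6
The largest bag has 4 vertices, giving width 3; this decomposition certifies tw(G) ≤ 3. For the lower bound, the 4 vertices {1, 2, 6, 8} are pairwise adjacent, and any tree decomposition puts a clique entirely inside one bag — forcing width ≥ 3. The upper and lower bounds meet at 3, so that is the treewidth.

3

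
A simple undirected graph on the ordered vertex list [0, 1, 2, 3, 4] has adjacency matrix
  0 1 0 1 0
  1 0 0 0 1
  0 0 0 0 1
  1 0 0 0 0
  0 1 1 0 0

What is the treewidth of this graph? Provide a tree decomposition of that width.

Treewidth 1.
One optimal decomposition is:
Bags: B1 = {0, 3}  B2 = {0, 1}  B3 = {1, 4}  B4 = {2, 4}
Tree: B1–B2, B2–B3, B3–B4

The largest bag has 2 vertices, giving width 1; this decomposition certifies tw(G) ≤ 1. Since G has at least one edge (e.g. 3–0), it is not an edgeless graph, so tw(G) ≥ 1. Therefore the treewidth is 1.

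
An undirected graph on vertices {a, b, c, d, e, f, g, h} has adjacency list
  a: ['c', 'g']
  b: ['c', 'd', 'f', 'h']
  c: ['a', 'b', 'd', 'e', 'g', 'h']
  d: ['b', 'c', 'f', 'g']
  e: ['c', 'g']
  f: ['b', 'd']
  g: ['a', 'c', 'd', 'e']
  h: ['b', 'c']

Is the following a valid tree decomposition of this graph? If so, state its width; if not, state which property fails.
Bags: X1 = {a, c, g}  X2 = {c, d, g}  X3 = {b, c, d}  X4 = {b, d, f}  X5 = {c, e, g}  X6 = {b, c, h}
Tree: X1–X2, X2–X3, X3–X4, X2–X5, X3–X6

Vertex coverage: the bags together contain {a, b, c, d, e, f, g, h}, the full vertex set. Edge coverage: each edge of G has both endpoints in at least one bag. Running intersection: for every vertex, the bags containing it form a connected subtree. All three properties hold, so this is a valid tree decomposition of width max|bag| − 1 = 2, and hence tw(G) ≤ 2.

Yes; width 2.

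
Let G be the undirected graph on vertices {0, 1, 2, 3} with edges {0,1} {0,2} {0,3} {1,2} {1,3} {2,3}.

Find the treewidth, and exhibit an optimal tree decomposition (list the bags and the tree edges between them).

A single bag containing all 4 vertices is trivially a valid decomposition of width 3. On the other hand G contains the 4-clique {0, 1, 2, 3}. A clique must lie in a single bag of any decomposition, so no decomposition can have width below 3. Therefore the treewidth is 3.

Treewidth 3.
One optimal decomposition is:
Bags: B1 = {0, 1, 2, 3}
Tree: (single bag)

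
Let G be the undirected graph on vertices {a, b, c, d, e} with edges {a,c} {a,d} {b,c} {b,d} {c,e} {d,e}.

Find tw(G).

2

A width-2 tree decomposition is:
Bags: B1 = {c, d, e}  B2 = {a, c, d}  B3 = {b, c, d}
Tree: B1–B2, B2–B3
The largest bag has 3 vertices, giving width 2; this decomposition certifies tw(G) ≤ 2. Since e–d–a–c–e is a cycle in G, G is not acyclic. Forests are exactly the graphs of treewidth ≤ 1, so tw(G) ≥ 2. Hence tw(G) = 2 exactly.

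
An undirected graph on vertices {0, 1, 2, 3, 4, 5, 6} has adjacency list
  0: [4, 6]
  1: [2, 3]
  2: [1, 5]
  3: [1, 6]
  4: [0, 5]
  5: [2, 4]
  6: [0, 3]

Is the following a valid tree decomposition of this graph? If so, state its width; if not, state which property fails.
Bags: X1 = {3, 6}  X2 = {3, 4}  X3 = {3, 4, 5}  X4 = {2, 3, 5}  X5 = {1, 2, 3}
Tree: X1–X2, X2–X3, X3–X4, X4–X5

No — vertex 0 appears in no bag.

A tree decomposition must satisfy three properties: every vertex lies in some bag; for every edge, both endpoints lie together in some bag; and for every vertex, the bags containing it form a connected subtree. Here vertex 0 appears in no bag, so the decomposition is invalid.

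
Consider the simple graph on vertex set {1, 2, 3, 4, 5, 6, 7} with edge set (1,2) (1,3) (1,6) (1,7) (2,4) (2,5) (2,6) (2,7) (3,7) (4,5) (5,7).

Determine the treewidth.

A width-2 tree decomposition is:
Bags: B1 = {1, 3, 7}  B2 = {1, 2, 7}  B3 = {2, 5, 7}  B4 = {1, 2, 6}  B5 = {2, 4, 5}
Tree: B1–B2, B2–B3, B2–B4, B3–B5
Each bag holds 3 vertices, so the decomposition has width 2, which upper-bounds the treewidth. For the lower bound, the 3 vertices {1, 2, 6} are pairwise adjacent, and any tree decomposition puts a clique entirely inside one bag — forcing width ≥ 2. Combining the bounds, tw(G) = 2.

2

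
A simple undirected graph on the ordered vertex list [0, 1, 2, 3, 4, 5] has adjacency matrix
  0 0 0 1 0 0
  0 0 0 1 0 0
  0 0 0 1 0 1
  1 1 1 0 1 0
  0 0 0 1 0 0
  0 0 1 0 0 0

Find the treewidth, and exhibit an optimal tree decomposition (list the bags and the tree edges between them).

Treewidth 1.
Bags: B1 = {2, 5}  B2 = {2, 3}  B3 = {1, 3}  B4 = {3, 4}  B5 = {0, 3}
Tree: B1–B2, B2–B3, B2–B4, B3–B5

Each bag holds 2 vertices, so the decomposition has width 1, which upper-bounds the treewidth. G has an edge, so its treewidth is at least 1. Hence tw(G) = 1 exactly.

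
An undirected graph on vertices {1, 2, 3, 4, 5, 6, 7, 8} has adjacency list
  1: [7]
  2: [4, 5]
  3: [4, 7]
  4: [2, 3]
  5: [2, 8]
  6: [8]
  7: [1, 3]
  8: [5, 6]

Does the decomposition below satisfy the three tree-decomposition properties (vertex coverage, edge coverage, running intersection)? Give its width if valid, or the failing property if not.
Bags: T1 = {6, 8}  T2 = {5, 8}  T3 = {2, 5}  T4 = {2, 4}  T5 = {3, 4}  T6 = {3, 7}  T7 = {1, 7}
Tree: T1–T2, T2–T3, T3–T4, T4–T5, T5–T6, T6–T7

Vertex coverage: the bags together contain {1, 2, 3, 4, 5, 6, 7, 8}, the full vertex set. Edge coverage: each edge of G has both endpoints in at least one bag. Running intersection: for every vertex, the bags containing it form a connected subtree. All three properties hold, so this is a valid tree decomposition of width max|bag| − 1 = 1, and hence tw(G) ≤ 1.

Yes; width 1.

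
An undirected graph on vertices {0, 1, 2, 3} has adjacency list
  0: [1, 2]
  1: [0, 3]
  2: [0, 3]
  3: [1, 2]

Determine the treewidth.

A width-2 tree decomposition is:
Bags: B1 = {1, 2, 3}  B2 = {0, 1, 2}
Tree: B1–B2
The largest bag has 3 vertices, giving width 2; this decomposition certifies tw(G) ≤ 2. The edges 2–3–1–0–2 form a cycle, so G is not a tree and its treewidth is at least 2. The upper and lower bounds meet at 2, so that is the treewidth.

2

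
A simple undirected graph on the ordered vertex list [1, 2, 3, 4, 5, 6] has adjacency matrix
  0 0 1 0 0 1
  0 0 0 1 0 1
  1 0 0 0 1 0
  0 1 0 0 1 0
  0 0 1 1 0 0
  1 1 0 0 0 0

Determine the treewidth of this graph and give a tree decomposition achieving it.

Treewidth 2.
One such decomposition:
Bags: B1 = {2, 4, 5}  B2 = {2, 3, 5}  B3 = {1, 2, 3}  B4 = {1, 2, 6}
Tree: B1–B2, B2–B3, B3–B4

Each bag holds 3 vertices, so the decomposition has width 2, which upper-bounds the treewidth. For the lower bound, G contains the cycle 2–4–5–3–1–6–2, so G is not a forest; only forests have treewidth ≤ 1, hence tw(G) ≥ 2. The upper and lower bounds meet at 2, so that is the treewidth.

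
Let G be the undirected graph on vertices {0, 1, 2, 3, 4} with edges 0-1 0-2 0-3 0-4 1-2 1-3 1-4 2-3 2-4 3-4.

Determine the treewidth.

4

A width-4 tree decomposition is:
Bags: B1 = {0, 1, 2, 3, 4}
Tree: (single bag)
With just one bag of size 5, the width is 5 − 1 = 4, so tw(G) ≤ 4. Conversely, {0, 1, 2, 3, 4} is a clique of size 5, and the vertices of any clique must share a bag in every tree decomposition; so some bag has ≥ 5 vertices and tw(G) ≥ 4. Hence tw(G) = 4 exactly.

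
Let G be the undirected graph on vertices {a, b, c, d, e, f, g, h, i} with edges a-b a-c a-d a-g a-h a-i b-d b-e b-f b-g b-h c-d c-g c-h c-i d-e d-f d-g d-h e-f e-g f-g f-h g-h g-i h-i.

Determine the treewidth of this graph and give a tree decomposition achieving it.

Every bag has size at most 5, so the width is 5 − 1 = 4 and tw(G) ≤ 4. On the other hand G contains the 5-clique {b, d, e, f, g}. A clique must lie in a single bag of any decomposition, so no decomposition can have width below 4. Therefore the treewidth is 4.

Treewidth 4.
One optimal decomposition is:
Bags: B1 = {a, b, d, g, h}  B2 = {b, d, f, g, h}  B3 = {a, c, d, g, h}  B4 = {a, c, g, h, i}  B5 = {b, d, e, f, g}
Tree: B1–B2, B1–B3, B3–B4, B2–B5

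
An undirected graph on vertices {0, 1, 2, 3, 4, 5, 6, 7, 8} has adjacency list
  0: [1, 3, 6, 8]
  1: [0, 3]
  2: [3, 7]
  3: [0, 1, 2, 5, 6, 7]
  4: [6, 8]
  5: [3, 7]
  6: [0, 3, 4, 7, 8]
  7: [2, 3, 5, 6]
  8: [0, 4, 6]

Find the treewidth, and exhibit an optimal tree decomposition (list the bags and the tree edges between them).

Each bag holds 3 vertices, so the decomposition has width 2, which upper-bounds the treewidth. Conversely, {0, 6, 8} is a clique of size 3, and the vertices of any clique must share a bag in every tree decomposition; so some bag has ≥ 3 vertices and tw(G) ≥ 2. Combining the bounds, tw(G) = 2.

Treewidth 2.
One such decomposition:
Bags: B1 = {3, 6, 7}  B2 = {0, 3, 6}  B3 = {0, 6, 8}  B4 = {0, 1, 3}  B5 = {4, 6, 8}  B6 = {2, 3, 7}  B7 = {3, 5, 7}
Tree: B1–B2, B2–B3, B2–B4, B3–B5, B1–B6, B6–B7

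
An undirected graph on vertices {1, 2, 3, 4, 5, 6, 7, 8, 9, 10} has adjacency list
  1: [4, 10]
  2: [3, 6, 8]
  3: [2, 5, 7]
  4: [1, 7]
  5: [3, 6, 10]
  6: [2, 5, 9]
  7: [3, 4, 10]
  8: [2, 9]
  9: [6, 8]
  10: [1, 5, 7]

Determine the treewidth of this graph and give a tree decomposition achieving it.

Each bag holds 3 vertices, so the decomposition has width 2, which upper-bounds the treewidth. Since 9–8–2–6–9 is a cycle in G, G is not acyclic. Forests are exactly the graphs of treewidth ≤ 1, so tw(G) ≥ 2. Therefore the treewidth is 2.

Treewidth 2.
Bags: B1 = {6, 8, 9}  B2 = {2, 6, 8}  B3 = {2, 5, 6}  B4 = {2, 3, 5}  B5 = {3, 5, 10}  B6 = {3, 7, 10}  B7 = {1, 7, 10}  B8 = {1, 4, 7}
Tree: B1–B2, B2–B3, B3–B4, B4–B5, B5–B6, B6–B7, B7–B8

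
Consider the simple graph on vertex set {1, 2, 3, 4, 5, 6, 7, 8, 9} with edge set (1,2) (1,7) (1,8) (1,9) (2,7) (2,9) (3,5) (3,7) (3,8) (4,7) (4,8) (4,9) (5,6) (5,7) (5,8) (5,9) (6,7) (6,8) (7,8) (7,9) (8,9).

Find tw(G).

A width-3 tree decomposition is:
Bags: B1 = {5, 7, 8, 9}  B2 = {1, 7, 8, 9}  B3 = {5, 6, 7, 8}  B4 = {4, 7, 8, 9}  B5 = {3, 5, 7, 8}  B6 = {1, 2, 7, 9}
Tree: B1–B2, B1–B3, B1–B4, B1–B5, B2–B6
Every bag has size at most 4, so the width is 4 − 1 = 3 and tw(G) ≤ 3. On the other hand G contains the 4-clique {1, 7, 8, 9}. A clique must lie in a single bag of any decomposition, so no decomposition can have width below 3. Combining the bounds, tw(G) = 3.

3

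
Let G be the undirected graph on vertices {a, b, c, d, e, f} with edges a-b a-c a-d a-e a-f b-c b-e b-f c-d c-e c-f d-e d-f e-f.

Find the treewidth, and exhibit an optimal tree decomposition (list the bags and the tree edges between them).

Treewidth 4.
One optimal decomposition is:
Bags: B1 = {a, c, d, e, f}  B2 = {a, b, c, e, f}
Tree: B1–B2

Each bag holds 5 vertices, so the decomposition has width 4, which upper-bounds the treewidth. Conversely, {a, c, d, e, f} is a clique of size 5, and the vertices of any clique must share a bag in every tree decomposition; so some bag has ≥ 5 vertices and tw(G) ≥ 4. Combining the bounds, tw(G) = 4.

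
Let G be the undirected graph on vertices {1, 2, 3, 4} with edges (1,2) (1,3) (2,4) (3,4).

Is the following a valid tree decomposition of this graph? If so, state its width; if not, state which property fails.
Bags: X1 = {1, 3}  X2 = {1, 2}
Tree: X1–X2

A tree decomposition must satisfy three properties: every vertex lies in some bag; for every edge, both endpoints lie together in some bag; and for every vertex, the bags containing it form a connected subtree. Here vertex 4 appears in no bag, so the decomposition is invalid.

No — vertex 4 appears in no bag.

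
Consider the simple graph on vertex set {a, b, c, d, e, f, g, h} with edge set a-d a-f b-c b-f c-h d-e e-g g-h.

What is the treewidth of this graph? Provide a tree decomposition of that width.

Treewidth 2.
Bags: B1 = {a, b, f}  B2 = {a, b, d}  B3 = {b, d, e}  B4 = {b, e, g}  B5 = {b, g, h}  B6 = {b, c, h}
Tree: B1–B2, B2–B3, B3–B4, B4–B5, B5–B6

The largest bag has 3 vertices, giving width 2; this decomposition certifies tw(G) ≤ 2. For the lower bound, G contains the cycle b–f–a–d–e–g–h–c–b, so G is not a forest; only forests have treewidth ≤ 1, hence tw(G) ≥ 2. The upper and lower bounds meet at 2, so that is the treewidth.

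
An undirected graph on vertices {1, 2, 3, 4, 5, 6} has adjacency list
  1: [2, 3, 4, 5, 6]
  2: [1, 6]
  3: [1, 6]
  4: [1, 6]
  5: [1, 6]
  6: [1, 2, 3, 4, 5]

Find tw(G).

2

A width-2 tree decomposition is:
Bags: B1 = {1, 5, 6}  B2 = {1, 2, 6}  B3 = {1, 4, 6}  B4 = {1, 3, 6}
Tree: B1–B2, B1–B3, B1–B4
Every bag has size at most 3, so the width is 3 − 1 = 2 and tw(G) ≤ 2. Conversely, {1, 2, 6} is a clique of size 3, and the vertices of any clique must share a bag in every tree decomposition; so some bag has ≥ 3 vertices and tw(G) ≥ 2. The upper and lower bounds meet at 2, so that is the treewidth.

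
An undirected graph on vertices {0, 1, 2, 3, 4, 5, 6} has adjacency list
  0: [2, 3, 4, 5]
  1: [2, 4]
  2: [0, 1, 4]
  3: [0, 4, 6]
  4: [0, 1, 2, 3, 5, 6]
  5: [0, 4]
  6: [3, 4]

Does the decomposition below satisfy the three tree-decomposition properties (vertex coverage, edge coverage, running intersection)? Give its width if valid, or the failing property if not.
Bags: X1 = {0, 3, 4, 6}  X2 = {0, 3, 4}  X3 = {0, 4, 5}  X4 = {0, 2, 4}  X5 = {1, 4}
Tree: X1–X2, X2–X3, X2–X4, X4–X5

A tree decomposition must satisfy three properties: every vertex lies in some bag; for every edge, both endpoints lie together in some bag; and for every vertex, the bags containing it form a connected subtree. Here edge (2,1) lies in no bag, so the decomposition is invalid.

No — edge (2,1) lies in no bag.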